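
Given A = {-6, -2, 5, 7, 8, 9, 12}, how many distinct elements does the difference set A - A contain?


A - A = {a - a' : a, a' ∈ A}; |A| = 7.
Bounds: 2|A|-1 ≤ |A - A| ≤ |A|² - |A| + 1, i.e. 13 ≤ |A - A| ≤ 43.
Note: 0 ∈ A - A always (from a - a). The set is symmetric: if d ∈ A - A then -d ∈ A - A.
Enumerate nonzero differences d = a - a' with a > a' (then include -d):
Positive differences: {1, 2, 3, 4, 5, 7, 9, 10, 11, 13, 14, 15, 18}
Full difference set: {0} ∪ (positive diffs) ∪ (negative diffs).
|A - A| = 1 + 2·13 = 27 (matches direct enumeration: 27).

|A - A| = 27


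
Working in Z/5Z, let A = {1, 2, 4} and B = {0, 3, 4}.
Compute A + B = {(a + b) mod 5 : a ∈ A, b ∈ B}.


Work in Z/5Z: reduce every sum a + b modulo 5.
Enumerate all 9 pairs:
a = 1: 1+0=1, 1+3=4, 1+4=0
a = 2: 2+0=2, 2+3=0, 2+4=1
a = 4: 4+0=4, 4+3=2, 4+4=3
Distinct residues collected: {0, 1, 2, 3, 4}
|A + B| = 5 (out of 5 total residues).

A + B = {0, 1, 2, 3, 4}


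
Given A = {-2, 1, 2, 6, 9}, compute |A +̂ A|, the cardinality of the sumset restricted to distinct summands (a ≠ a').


Restricted sumset: A +̂ A = {a + a' : a ∈ A, a' ∈ A, a ≠ a'}.
Equivalently, take A + A and drop any sum 2a that is achievable ONLY as a + a for a ∈ A (i.e. sums representable only with equal summands).
Enumerate pairs (a, a') with a < a' (symmetric, so each unordered pair gives one sum; this covers all a ≠ a'):
  -2 + 1 = -1
  -2 + 2 = 0
  -2 + 6 = 4
  -2 + 9 = 7
  1 + 2 = 3
  1 + 6 = 7
  1 + 9 = 10
  2 + 6 = 8
  2 + 9 = 11
  6 + 9 = 15
Collected distinct sums: {-1, 0, 3, 4, 7, 8, 10, 11, 15}
|A +̂ A| = 9
(Reference bound: |A +̂ A| ≥ 2|A| - 3 for |A| ≥ 2, with |A| = 5 giving ≥ 7.)

|A +̂ A| = 9


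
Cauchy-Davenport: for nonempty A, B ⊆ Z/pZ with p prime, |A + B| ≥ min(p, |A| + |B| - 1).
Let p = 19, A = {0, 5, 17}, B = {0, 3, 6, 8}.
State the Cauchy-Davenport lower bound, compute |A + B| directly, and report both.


Cauchy-Davenport: |A + B| ≥ min(p, |A| + |B| - 1) for A, B nonempty in Z/pZ.
|A| = 3, |B| = 4, p = 19.
CD lower bound = min(19, 3 + 4 - 1) = min(19, 6) = 6.
Compute A + B mod 19 directly:
a = 0: 0+0=0, 0+3=3, 0+6=6, 0+8=8
a = 5: 5+0=5, 5+3=8, 5+6=11, 5+8=13
a = 17: 17+0=17, 17+3=1, 17+6=4, 17+8=6
A + B = {0, 1, 3, 4, 5, 6, 8, 11, 13, 17}, so |A + B| = 10.
Verify: 10 ≥ 6? Yes ✓.

CD lower bound = 6, actual |A + B| = 10.


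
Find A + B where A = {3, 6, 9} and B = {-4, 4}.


A + B = {a + b : a ∈ A, b ∈ B}.
Enumerate all |A|·|B| = 3·2 = 6 pairs (a, b) and collect distinct sums.
a = 3: 3+-4=-1, 3+4=7
a = 6: 6+-4=2, 6+4=10
a = 9: 9+-4=5, 9+4=13
Collecting distinct sums: A + B = {-1, 2, 5, 7, 10, 13}
|A + B| = 6

A + B = {-1, 2, 5, 7, 10, 13}


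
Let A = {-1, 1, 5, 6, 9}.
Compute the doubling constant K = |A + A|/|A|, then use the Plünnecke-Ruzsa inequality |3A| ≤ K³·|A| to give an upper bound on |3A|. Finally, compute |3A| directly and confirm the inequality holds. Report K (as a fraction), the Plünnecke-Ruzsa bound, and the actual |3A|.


|A| = 5.
Step 1: Compute A + A by enumerating all 25 pairs.
A + A = {-2, 0, 2, 4, 5, 6, 7, 8, 10, 11, 12, 14, 15, 18}, so |A + A| = 14.
Step 2: Doubling constant K = |A + A|/|A| = 14/5 = 14/5 ≈ 2.8000.
Step 3: Plünnecke-Ruzsa gives |3A| ≤ K³·|A| = (2.8000)³ · 5 ≈ 109.7600.
Step 4: Compute 3A = A + A + A directly by enumerating all triples (a,b,c) ∈ A³; |3A| = 25.
Step 5: Check 25 ≤ 109.7600? Yes ✓.

K = 14/5, Plünnecke-Ruzsa bound K³|A| ≈ 109.7600, |3A| = 25, inequality holds.


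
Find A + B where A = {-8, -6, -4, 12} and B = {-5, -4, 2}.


A + B = {a + b : a ∈ A, b ∈ B}.
Enumerate all |A|·|B| = 4·3 = 12 pairs (a, b) and collect distinct sums.
a = -8: -8+-5=-13, -8+-4=-12, -8+2=-6
a = -6: -6+-5=-11, -6+-4=-10, -6+2=-4
a = -4: -4+-5=-9, -4+-4=-8, -4+2=-2
a = 12: 12+-5=7, 12+-4=8, 12+2=14
Collecting distinct sums: A + B = {-13, -12, -11, -10, -9, -8, -6, -4, -2, 7, 8, 14}
|A + B| = 12

A + B = {-13, -12, -11, -10, -9, -8, -6, -4, -2, 7, 8, 14}


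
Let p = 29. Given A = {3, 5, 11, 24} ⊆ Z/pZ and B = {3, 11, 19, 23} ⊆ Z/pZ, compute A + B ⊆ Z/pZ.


Work in Z/29Z: reduce every sum a + b modulo 29.
Enumerate all 16 pairs:
a = 3: 3+3=6, 3+11=14, 3+19=22, 3+23=26
a = 5: 5+3=8, 5+11=16, 5+19=24, 5+23=28
a = 11: 11+3=14, 11+11=22, 11+19=1, 11+23=5
a = 24: 24+3=27, 24+11=6, 24+19=14, 24+23=18
Distinct residues collected: {1, 5, 6, 8, 14, 16, 18, 22, 24, 26, 27, 28}
|A + B| = 12 (out of 29 total residues).

A + B = {1, 5, 6, 8, 14, 16, 18, 22, 24, 26, 27, 28}


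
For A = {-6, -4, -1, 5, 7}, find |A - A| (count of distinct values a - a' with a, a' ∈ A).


A - A = {a - a' : a, a' ∈ A}; |A| = 5.
Bounds: 2|A|-1 ≤ |A - A| ≤ |A|² - |A| + 1, i.e. 9 ≤ |A - A| ≤ 21.
Note: 0 ∈ A - A always (from a - a). The set is symmetric: if d ∈ A - A then -d ∈ A - A.
Enumerate nonzero differences d = a - a' with a > a' (then include -d):
Positive differences: {2, 3, 5, 6, 8, 9, 11, 13}
Full difference set: {0} ∪ (positive diffs) ∪ (negative diffs).
|A - A| = 1 + 2·8 = 17 (matches direct enumeration: 17).

|A - A| = 17


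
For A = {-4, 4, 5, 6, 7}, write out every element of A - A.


A - A = {a - a' : a, a' ∈ A}.
Compute a - a' for each ordered pair (a, a'):
a = -4: -4--4=0, -4-4=-8, -4-5=-9, -4-6=-10, -4-7=-11
a = 4: 4--4=8, 4-4=0, 4-5=-1, 4-6=-2, 4-7=-3
a = 5: 5--4=9, 5-4=1, 5-5=0, 5-6=-1, 5-7=-2
a = 6: 6--4=10, 6-4=2, 6-5=1, 6-6=0, 6-7=-1
a = 7: 7--4=11, 7-4=3, 7-5=2, 7-6=1, 7-7=0
Collecting distinct values (and noting 0 appears from a-a):
A - A = {-11, -10, -9, -8, -3, -2, -1, 0, 1, 2, 3, 8, 9, 10, 11}
|A - A| = 15

A - A = {-11, -10, -9, -8, -3, -2, -1, 0, 1, 2, 3, 8, 9, 10, 11}


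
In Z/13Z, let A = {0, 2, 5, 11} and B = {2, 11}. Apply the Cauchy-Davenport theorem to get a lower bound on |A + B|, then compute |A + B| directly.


Cauchy-Davenport: |A + B| ≥ min(p, |A| + |B| - 1) for A, B nonempty in Z/pZ.
|A| = 4, |B| = 2, p = 13.
CD lower bound = min(13, 4 + 2 - 1) = min(13, 5) = 5.
Compute A + B mod 13 directly:
a = 0: 0+2=2, 0+11=11
a = 2: 2+2=4, 2+11=0
a = 5: 5+2=7, 5+11=3
a = 11: 11+2=0, 11+11=9
A + B = {0, 2, 3, 4, 7, 9, 11}, so |A + B| = 7.
Verify: 7 ≥ 5? Yes ✓.

CD lower bound = 5, actual |A + B| = 7.


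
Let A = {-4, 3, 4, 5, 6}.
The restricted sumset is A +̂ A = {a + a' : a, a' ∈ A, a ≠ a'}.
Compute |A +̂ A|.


Restricted sumset: A +̂ A = {a + a' : a ∈ A, a' ∈ A, a ≠ a'}.
Equivalently, take A + A and drop any sum 2a that is achievable ONLY as a + a for a ∈ A (i.e. sums representable only with equal summands).
Enumerate pairs (a, a') with a < a' (symmetric, so each unordered pair gives one sum; this covers all a ≠ a'):
  -4 + 3 = -1
  -4 + 4 = 0
  -4 + 5 = 1
  -4 + 6 = 2
  3 + 4 = 7
  3 + 5 = 8
  3 + 6 = 9
  4 + 5 = 9
  4 + 6 = 10
  5 + 6 = 11
Collected distinct sums: {-1, 0, 1, 2, 7, 8, 9, 10, 11}
|A +̂ A| = 9
(Reference bound: |A +̂ A| ≥ 2|A| - 3 for |A| ≥ 2, with |A| = 5 giving ≥ 7.)

|A +̂ A| = 9


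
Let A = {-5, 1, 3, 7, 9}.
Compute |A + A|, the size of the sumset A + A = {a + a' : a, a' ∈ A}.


A + A = {a + a' : a, a' ∈ A}; |A| = 5.
General bounds: 2|A| - 1 ≤ |A + A| ≤ |A|(|A|+1)/2, i.e. 9 ≤ |A + A| ≤ 15.
Lower bound 2|A|-1 is attained iff A is an arithmetic progression.
Enumerate sums a + a' for a ≤ a' (symmetric, so this suffices):
a = -5: -5+-5=-10, -5+1=-4, -5+3=-2, -5+7=2, -5+9=4
a = 1: 1+1=2, 1+3=4, 1+7=8, 1+9=10
a = 3: 3+3=6, 3+7=10, 3+9=12
a = 7: 7+7=14, 7+9=16
a = 9: 9+9=18
Distinct sums: {-10, -4, -2, 2, 4, 6, 8, 10, 12, 14, 16, 18}
|A + A| = 12

|A + A| = 12


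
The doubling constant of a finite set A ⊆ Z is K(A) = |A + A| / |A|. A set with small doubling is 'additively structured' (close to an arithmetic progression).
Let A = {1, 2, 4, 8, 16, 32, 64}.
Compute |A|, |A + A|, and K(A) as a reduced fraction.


|A| = 7.
Compute A + A by enumerating all 49 pairs.
A + A = {2, 3, 4, 5, 6, 8, 9, 10, 12, 16, 17, 18, 20, 24, 32, 33, 34, 36, 40, 48, 64, 65, 66, 68, 72, 80, 96, 128}, so |A + A| = 28.
K = |A + A| / |A| = 28/7 = 4/1 ≈ 4.0000.
Reference: AP of size 7 gives K = 13/7 ≈ 1.8571; a fully generic set of size 7 gives K ≈ 4.0000.

|A| = 7, |A + A| = 28, K = 28/7 = 4/1.


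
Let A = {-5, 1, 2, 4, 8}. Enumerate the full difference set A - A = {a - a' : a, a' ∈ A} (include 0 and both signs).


A - A = {a - a' : a, a' ∈ A}.
Compute a - a' for each ordered pair (a, a'):
a = -5: -5--5=0, -5-1=-6, -5-2=-7, -5-4=-9, -5-8=-13
a = 1: 1--5=6, 1-1=0, 1-2=-1, 1-4=-3, 1-8=-7
a = 2: 2--5=7, 2-1=1, 2-2=0, 2-4=-2, 2-8=-6
a = 4: 4--5=9, 4-1=3, 4-2=2, 4-4=0, 4-8=-4
a = 8: 8--5=13, 8-1=7, 8-2=6, 8-4=4, 8-8=0
Collecting distinct values (and noting 0 appears from a-a):
A - A = {-13, -9, -7, -6, -4, -3, -2, -1, 0, 1, 2, 3, 4, 6, 7, 9, 13}
|A - A| = 17

A - A = {-13, -9, -7, -6, -4, -3, -2, -1, 0, 1, 2, 3, 4, 6, 7, 9, 13}


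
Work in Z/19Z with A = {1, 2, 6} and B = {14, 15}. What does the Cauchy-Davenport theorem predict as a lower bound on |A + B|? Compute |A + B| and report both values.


Cauchy-Davenport: |A + B| ≥ min(p, |A| + |B| - 1) for A, B nonempty in Z/pZ.
|A| = 3, |B| = 2, p = 19.
CD lower bound = min(19, 3 + 2 - 1) = min(19, 4) = 4.
Compute A + B mod 19 directly:
a = 1: 1+14=15, 1+15=16
a = 2: 2+14=16, 2+15=17
a = 6: 6+14=1, 6+15=2
A + B = {1, 2, 15, 16, 17}, so |A + B| = 5.
Verify: 5 ≥ 4? Yes ✓.

CD lower bound = 4, actual |A + B| = 5.


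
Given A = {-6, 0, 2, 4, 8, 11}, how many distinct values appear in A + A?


A + A = {a + a' : a, a' ∈ A}; |A| = 6.
General bounds: 2|A| - 1 ≤ |A + A| ≤ |A|(|A|+1)/2, i.e. 11 ≤ |A + A| ≤ 21.
Lower bound 2|A|-1 is attained iff A is an arithmetic progression.
Enumerate sums a + a' for a ≤ a' (symmetric, so this suffices):
a = -6: -6+-6=-12, -6+0=-6, -6+2=-4, -6+4=-2, -6+8=2, -6+11=5
a = 0: 0+0=0, 0+2=2, 0+4=4, 0+8=8, 0+11=11
a = 2: 2+2=4, 2+4=6, 2+8=10, 2+11=13
a = 4: 4+4=8, 4+8=12, 4+11=15
a = 8: 8+8=16, 8+11=19
a = 11: 11+11=22
Distinct sums: {-12, -6, -4, -2, 0, 2, 4, 5, 6, 8, 10, 11, 12, 13, 15, 16, 19, 22}
|A + A| = 18

|A + A| = 18


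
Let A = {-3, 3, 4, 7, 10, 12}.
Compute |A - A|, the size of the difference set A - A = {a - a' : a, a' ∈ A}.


A - A = {a - a' : a, a' ∈ A}; |A| = 6.
Bounds: 2|A|-1 ≤ |A - A| ≤ |A|² - |A| + 1, i.e. 11 ≤ |A - A| ≤ 31.
Note: 0 ∈ A - A always (from a - a). The set is symmetric: if d ∈ A - A then -d ∈ A - A.
Enumerate nonzero differences d = a - a' with a > a' (then include -d):
Positive differences: {1, 2, 3, 4, 5, 6, 7, 8, 9, 10, 13, 15}
Full difference set: {0} ∪ (positive diffs) ∪ (negative diffs).
|A - A| = 1 + 2·12 = 25 (matches direct enumeration: 25).

|A - A| = 25


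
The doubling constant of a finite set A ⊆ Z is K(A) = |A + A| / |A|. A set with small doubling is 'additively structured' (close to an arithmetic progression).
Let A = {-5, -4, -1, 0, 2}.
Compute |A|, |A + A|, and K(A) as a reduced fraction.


|A| = 5.
Compute A + A by enumerating all 25 pairs.
A + A = {-10, -9, -8, -6, -5, -4, -3, -2, -1, 0, 1, 2, 4}, so |A + A| = 13.
K = |A + A| / |A| = 13/5 (already in lowest terms) ≈ 2.6000.
Reference: AP of size 5 gives K = 9/5 ≈ 1.8000; a fully generic set of size 5 gives K ≈ 3.0000.

|A| = 5, |A + A| = 13, K = 13/5.


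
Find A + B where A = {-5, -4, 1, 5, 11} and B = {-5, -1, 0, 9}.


A + B = {a + b : a ∈ A, b ∈ B}.
Enumerate all |A|·|B| = 5·4 = 20 pairs (a, b) and collect distinct sums.
a = -5: -5+-5=-10, -5+-1=-6, -5+0=-5, -5+9=4
a = -4: -4+-5=-9, -4+-1=-5, -4+0=-4, -4+9=5
a = 1: 1+-5=-4, 1+-1=0, 1+0=1, 1+9=10
a = 5: 5+-5=0, 5+-1=4, 5+0=5, 5+9=14
a = 11: 11+-5=6, 11+-1=10, 11+0=11, 11+9=20
Collecting distinct sums: A + B = {-10, -9, -6, -5, -4, 0, 1, 4, 5, 6, 10, 11, 14, 20}
|A + B| = 14

A + B = {-10, -9, -6, -5, -4, 0, 1, 4, 5, 6, 10, 11, 14, 20}


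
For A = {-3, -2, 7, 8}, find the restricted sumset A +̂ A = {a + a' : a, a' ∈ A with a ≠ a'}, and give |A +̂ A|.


Restricted sumset: A +̂ A = {a + a' : a ∈ A, a' ∈ A, a ≠ a'}.
Equivalently, take A + A and drop any sum 2a that is achievable ONLY as a + a for a ∈ A (i.e. sums representable only with equal summands).
Enumerate pairs (a, a') with a < a' (symmetric, so each unordered pair gives one sum; this covers all a ≠ a'):
  -3 + -2 = -5
  -3 + 7 = 4
  -3 + 8 = 5
  -2 + 7 = 5
  -2 + 8 = 6
  7 + 8 = 15
Collected distinct sums: {-5, 4, 5, 6, 15}
|A +̂ A| = 5
(Reference bound: |A +̂ A| ≥ 2|A| - 3 for |A| ≥ 2, with |A| = 4 giving ≥ 5.)

|A +̂ A| = 5


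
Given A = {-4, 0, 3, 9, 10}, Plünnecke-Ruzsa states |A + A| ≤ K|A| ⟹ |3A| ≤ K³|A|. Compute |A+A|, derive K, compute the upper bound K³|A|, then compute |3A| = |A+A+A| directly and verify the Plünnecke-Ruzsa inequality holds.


|A| = 5.
Step 1: Compute A + A by enumerating all 25 pairs.
A + A = {-8, -4, -1, 0, 3, 5, 6, 9, 10, 12, 13, 18, 19, 20}, so |A + A| = 14.
Step 2: Doubling constant K = |A + A|/|A| = 14/5 = 14/5 ≈ 2.8000.
Step 3: Plünnecke-Ruzsa gives |3A| ≤ K³·|A| = (2.8000)³ · 5 ≈ 109.7600.
Step 4: Compute 3A = A + A + A directly by enumerating all triples (a,b,c) ∈ A³; |3A| = 29.
Step 5: Check 29 ≤ 109.7600? Yes ✓.

K = 14/5, Plünnecke-Ruzsa bound K³|A| ≈ 109.7600, |3A| = 29, inequality holds.


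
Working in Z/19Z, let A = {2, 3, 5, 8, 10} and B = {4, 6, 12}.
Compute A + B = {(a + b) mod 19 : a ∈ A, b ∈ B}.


Work in Z/19Z: reduce every sum a + b modulo 19.
Enumerate all 15 pairs:
a = 2: 2+4=6, 2+6=8, 2+12=14
a = 3: 3+4=7, 3+6=9, 3+12=15
a = 5: 5+4=9, 5+6=11, 5+12=17
a = 8: 8+4=12, 8+6=14, 8+12=1
a = 10: 10+4=14, 10+6=16, 10+12=3
Distinct residues collected: {1, 3, 6, 7, 8, 9, 11, 12, 14, 15, 16, 17}
|A + B| = 12 (out of 19 total residues).

A + B = {1, 3, 6, 7, 8, 9, 11, 12, 14, 15, 16, 17}


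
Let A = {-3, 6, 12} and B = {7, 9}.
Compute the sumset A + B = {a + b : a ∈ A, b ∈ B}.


A + B = {a + b : a ∈ A, b ∈ B}.
Enumerate all |A|·|B| = 3·2 = 6 pairs (a, b) and collect distinct sums.
a = -3: -3+7=4, -3+9=6
a = 6: 6+7=13, 6+9=15
a = 12: 12+7=19, 12+9=21
Collecting distinct sums: A + B = {4, 6, 13, 15, 19, 21}
|A + B| = 6

A + B = {4, 6, 13, 15, 19, 21}


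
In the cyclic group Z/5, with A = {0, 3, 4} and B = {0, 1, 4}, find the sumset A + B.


Work in Z/5Z: reduce every sum a + b modulo 5.
Enumerate all 9 pairs:
a = 0: 0+0=0, 0+1=1, 0+4=4
a = 3: 3+0=3, 3+1=4, 3+4=2
a = 4: 4+0=4, 4+1=0, 4+4=3
Distinct residues collected: {0, 1, 2, 3, 4}
|A + B| = 5 (out of 5 total residues).

A + B = {0, 1, 2, 3, 4}


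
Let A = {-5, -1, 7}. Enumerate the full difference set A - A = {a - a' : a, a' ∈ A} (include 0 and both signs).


A - A = {a - a' : a, a' ∈ A}.
Compute a - a' for each ordered pair (a, a'):
a = -5: -5--5=0, -5--1=-4, -5-7=-12
a = -1: -1--5=4, -1--1=0, -1-7=-8
a = 7: 7--5=12, 7--1=8, 7-7=0
Collecting distinct values (and noting 0 appears from a-a):
A - A = {-12, -8, -4, 0, 4, 8, 12}
|A - A| = 7

A - A = {-12, -8, -4, 0, 4, 8, 12}


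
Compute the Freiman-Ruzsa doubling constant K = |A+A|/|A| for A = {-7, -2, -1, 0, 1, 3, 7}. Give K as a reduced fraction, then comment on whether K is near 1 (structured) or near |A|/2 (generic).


|A| = 7.
Compute A + A by enumerating all 49 pairs.
A + A = {-14, -9, -8, -7, -6, -4, -3, -2, -1, 0, 1, 2, 3, 4, 5, 6, 7, 8, 10, 14}, so |A + A| = 20.
K = |A + A| / |A| = 20/7 (already in lowest terms) ≈ 2.8571.
Reference: AP of size 7 gives K = 13/7 ≈ 1.8571; a fully generic set of size 7 gives K ≈ 4.0000.

|A| = 7, |A + A| = 20, K = 20/7.


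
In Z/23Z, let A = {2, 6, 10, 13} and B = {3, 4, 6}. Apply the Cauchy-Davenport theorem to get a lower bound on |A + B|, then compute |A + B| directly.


Cauchy-Davenport: |A + B| ≥ min(p, |A| + |B| - 1) for A, B nonempty in Z/pZ.
|A| = 4, |B| = 3, p = 23.
CD lower bound = min(23, 4 + 3 - 1) = min(23, 6) = 6.
Compute A + B mod 23 directly:
a = 2: 2+3=5, 2+4=6, 2+6=8
a = 6: 6+3=9, 6+4=10, 6+6=12
a = 10: 10+3=13, 10+4=14, 10+6=16
a = 13: 13+3=16, 13+4=17, 13+6=19
A + B = {5, 6, 8, 9, 10, 12, 13, 14, 16, 17, 19}, so |A + B| = 11.
Verify: 11 ≥ 6? Yes ✓.

CD lower bound = 6, actual |A + B| = 11.


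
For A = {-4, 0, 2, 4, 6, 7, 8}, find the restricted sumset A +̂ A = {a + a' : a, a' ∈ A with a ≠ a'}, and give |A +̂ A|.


Restricted sumset: A +̂ A = {a + a' : a ∈ A, a' ∈ A, a ≠ a'}.
Equivalently, take A + A and drop any sum 2a that is achievable ONLY as a + a for a ∈ A (i.e. sums representable only with equal summands).
Enumerate pairs (a, a') with a < a' (symmetric, so each unordered pair gives one sum; this covers all a ≠ a'):
  -4 + 0 = -4
  -4 + 2 = -2
  -4 + 4 = 0
  -4 + 6 = 2
  -4 + 7 = 3
  -4 + 8 = 4
  0 + 2 = 2
  0 + 4 = 4
  0 + 6 = 6
  0 + 7 = 7
  0 + 8 = 8
  2 + 4 = 6
  2 + 6 = 8
  2 + 7 = 9
  2 + 8 = 10
  4 + 6 = 10
  4 + 7 = 11
  4 + 8 = 12
  6 + 7 = 13
  6 + 8 = 14
  7 + 8 = 15
Collected distinct sums: {-4, -2, 0, 2, 3, 4, 6, 7, 8, 9, 10, 11, 12, 13, 14, 15}
|A +̂ A| = 16
(Reference bound: |A +̂ A| ≥ 2|A| - 3 for |A| ≥ 2, with |A| = 7 giving ≥ 11.)

|A +̂ A| = 16


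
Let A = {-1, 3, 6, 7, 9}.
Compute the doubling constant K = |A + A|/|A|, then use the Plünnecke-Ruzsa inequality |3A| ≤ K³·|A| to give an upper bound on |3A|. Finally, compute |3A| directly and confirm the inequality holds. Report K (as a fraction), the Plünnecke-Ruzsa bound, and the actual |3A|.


|A| = 5.
Step 1: Compute A + A by enumerating all 25 pairs.
A + A = {-2, 2, 5, 6, 8, 9, 10, 12, 13, 14, 15, 16, 18}, so |A + A| = 13.
Step 2: Doubling constant K = |A + A|/|A| = 13/5 = 13/5 ≈ 2.6000.
Step 3: Plünnecke-Ruzsa gives |3A| ≤ K³·|A| = (2.6000)³ · 5 ≈ 87.8800.
Step 4: Compute 3A = A + A + A directly by enumerating all triples (a,b,c) ∈ A³; |3A| = 23.
Step 5: Check 23 ≤ 87.8800? Yes ✓.

K = 13/5, Plünnecke-Ruzsa bound K³|A| ≈ 87.8800, |3A| = 23, inequality holds.


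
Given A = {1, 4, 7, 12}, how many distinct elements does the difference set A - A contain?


A - A = {a - a' : a, a' ∈ A}; |A| = 4.
Bounds: 2|A|-1 ≤ |A - A| ≤ |A|² - |A| + 1, i.e. 7 ≤ |A - A| ≤ 13.
Note: 0 ∈ A - A always (from a - a). The set is symmetric: if d ∈ A - A then -d ∈ A - A.
Enumerate nonzero differences d = a - a' with a > a' (then include -d):
Positive differences: {3, 5, 6, 8, 11}
Full difference set: {0} ∪ (positive diffs) ∪ (negative diffs).
|A - A| = 1 + 2·5 = 11 (matches direct enumeration: 11).

|A - A| = 11


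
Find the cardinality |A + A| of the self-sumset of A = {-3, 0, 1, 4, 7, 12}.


A + A = {a + a' : a, a' ∈ A}; |A| = 6.
General bounds: 2|A| - 1 ≤ |A + A| ≤ |A|(|A|+1)/2, i.e. 11 ≤ |A + A| ≤ 21.
Lower bound 2|A|-1 is attained iff A is an arithmetic progression.
Enumerate sums a + a' for a ≤ a' (symmetric, so this suffices):
a = -3: -3+-3=-6, -3+0=-3, -3+1=-2, -3+4=1, -3+7=4, -3+12=9
a = 0: 0+0=0, 0+1=1, 0+4=4, 0+7=7, 0+12=12
a = 1: 1+1=2, 1+4=5, 1+7=8, 1+12=13
a = 4: 4+4=8, 4+7=11, 4+12=16
a = 7: 7+7=14, 7+12=19
a = 12: 12+12=24
Distinct sums: {-6, -3, -2, 0, 1, 2, 4, 5, 7, 8, 9, 11, 12, 13, 14, 16, 19, 24}
|A + A| = 18

|A + A| = 18


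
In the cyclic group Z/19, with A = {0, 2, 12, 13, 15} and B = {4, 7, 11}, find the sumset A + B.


Work in Z/19Z: reduce every sum a + b modulo 19.
Enumerate all 15 pairs:
a = 0: 0+4=4, 0+7=7, 0+11=11
a = 2: 2+4=6, 2+7=9, 2+11=13
a = 12: 12+4=16, 12+7=0, 12+11=4
a = 13: 13+4=17, 13+7=1, 13+11=5
a = 15: 15+4=0, 15+7=3, 15+11=7
Distinct residues collected: {0, 1, 3, 4, 5, 6, 7, 9, 11, 13, 16, 17}
|A + B| = 12 (out of 19 total residues).

A + B = {0, 1, 3, 4, 5, 6, 7, 9, 11, 13, 16, 17}


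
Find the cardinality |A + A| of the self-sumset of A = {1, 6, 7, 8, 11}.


A + A = {a + a' : a, a' ∈ A}; |A| = 5.
General bounds: 2|A| - 1 ≤ |A + A| ≤ |A|(|A|+1)/2, i.e. 9 ≤ |A + A| ≤ 15.
Lower bound 2|A|-1 is attained iff A is an arithmetic progression.
Enumerate sums a + a' for a ≤ a' (symmetric, so this suffices):
a = 1: 1+1=2, 1+6=7, 1+7=8, 1+8=9, 1+11=12
a = 6: 6+6=12, 6+7=13, 6+8=14, 6+11=17
a = 7: 7+7=14, 7+8=15, 7+11=18
a = 8: 8+8=16, 8+11=19
a = 11: 11+11=22
Distinct sums: {2, 7, 8, 9, 12, 13, 14, 15, 16, 17, 18, 19, 22}
|A + A| = 13

|A + A| = 13


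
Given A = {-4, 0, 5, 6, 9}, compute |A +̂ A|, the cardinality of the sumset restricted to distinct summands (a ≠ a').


Restricted sumset: A +̂ A = {a + a' : a ∈ A, a' ∈ A, a ≠ a'}.
Equivalently, take A + A and drop any sum 2a that is achievable ONLY as a + a for a ∈ A (i.e. sums representable only with equal summands).
Enumerate pairs (a, a') with a < a' (symmetric, so each unordered pair gives one sum; this covers all a ≠ a'):
  -4 + 0 = -4
  -4 + 5 = 1
  -4 + 6 = 2
  -4 + 9 = 5
  0 + 5 = 5
  0 + 6 = 6
  0 + 9 = 9
  5 + 6 = 11
  5 + 9 = 14
  6 + 9 = 15
Collected distinct sums: {-4, 1, 2, 5, 6, 9, 11, 14, 15}
|A +̂ A| = 9
(Reference bound: |A +̂ A| ≥ 2|A| - 3 for |A| ≥ 2, with |A| = 5 giving ≥ 7.)

|A +̂ A| = 9


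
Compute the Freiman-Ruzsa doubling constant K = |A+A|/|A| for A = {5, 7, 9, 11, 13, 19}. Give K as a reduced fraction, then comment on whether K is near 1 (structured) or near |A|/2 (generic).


|A| = 6.
Compute A + A by enumerating all 36 pairs.
A + A = {10, 12, 14, 16, 18, 20, 22, 24, 26, 28, 30, 32, 38}, so |A + A| = 13.
K = |A + A| / |A| = 13/6 (already in lowest terms) ≈ 2.1667.
Reference: AP of size 6 gives K = 11/6 ≈ 1.8333; a fully generic set of size 6 gives K ≈ 3.5000.

|A| = 6, |A + A| = 13, K = 13/6.


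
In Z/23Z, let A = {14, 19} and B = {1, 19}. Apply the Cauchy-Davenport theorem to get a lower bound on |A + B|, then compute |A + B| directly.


Cauchy-Davenport: |A + B| ≥ min(p, |A| + |B| - 1) for A, B nonempty in Z/pZ.
|A| = 2, |B| = 2, p = 23.
CD lower bound = min(23, 2 + 2 - 1) = min(23, 3) = 3.
Compute A + B mod 23 directly:
a = 14: 14+1=15, 14+19=10
a = 19: 19+1=20, 19+19=15
A + B = {10, 15, 20}, so |A + B| = 3.
Verify: 3 ≥ 3? Yes ✓.

CD lower bound = 3, actual |A + B| = 3.


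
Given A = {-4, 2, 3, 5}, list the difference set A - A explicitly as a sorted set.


A - A = {a - a' : a, a' ∈ A}.
Compute a - a' for each ordered pair (a, a'):
a = -4: -4--4=0, -4-2=-6, -4-3=-7, -4-5=-9
a = 2: 2--4=6, 2-2=0, 2-3=-1, 2-5=-3
a = 3: 3--4=7, 3-2=1, 3-3=0, 3-5=-2
a = 5: 5--4=9, 5-2=3, 5-3=2, 5-5=0
Collecting distinct values (and noting 0 appears from a-a):
A - A = {-9, -7, -6, -3, -2, -1, 0, 1, 2, 3, 6, 7, 9}
|A - A| = 13

A - A = {-9, -7, -6, -3, -2, -1, 0, 1, 2, 3, 6, 7, 9}


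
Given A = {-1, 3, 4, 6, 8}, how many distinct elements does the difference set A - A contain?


A - A = {a - a' : a, a' ∈ A}; |A| = 5.
Bounds: 2|A|-1 ≤ |A - A| ≤ |A|² - |A| + 1, i.e. 9 ≤ |A - A| ≤ 21.
Note: 0 ∈ A - A always (from a - a). The set is symmetric: if d ∈ A - A then -d ∈ A - A.
Enumerate nonzero differences d = a - a' with a > a' (then include -d):
Positive differences: {1, 2, 3, 4, 5, 7, 9}
Full difference set: {0} ∪ (positive diffs) ∪ (negative diffs).
|A - A| = 1 + 2·7 = 15 (matches direct enumeration: 15).

|A - A| = 15


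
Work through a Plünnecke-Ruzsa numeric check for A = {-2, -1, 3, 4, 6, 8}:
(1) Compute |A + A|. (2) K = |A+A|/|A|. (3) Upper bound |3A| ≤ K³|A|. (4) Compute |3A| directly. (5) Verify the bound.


|A| = 6.
Step 1: Compute A + A by enumerating all 36 pairs.
A + A = {-4, -3, -2, 1, 2, 3, 4, 5, 6, 7, 8, 9, 10, 11, 12, 14, 16}, so |A + A| = 17.
Step 2: Doubling constant K = |A + A|/|A| = 17/6 = 17/6 ≈ 2.8333.
Step 3: Plünnecke-Ruzsa gives |3A| ≤ K³·|A| = (2.8333)³ · 6 ≈ 136.4722.
Step 4: Compute 3A = A + A + A directly by enumerating all triples (a,b,c) ∈ A³; |3A| = 28.
Step 5: Check 28 ≤ 136.4722? Yes ✓.

K = 17/6, Plünnecke-Ruzsa bound K³|A| ≈ 136.4722, |3A| = 28, inequality holds.


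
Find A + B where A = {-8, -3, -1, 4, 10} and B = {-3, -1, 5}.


A + B = {a + b : a ∈ A, b ∈ B}.
Enumerate all |A|·|B| = 5·3 = 15 pairs (a, b) and collect distinct sums.
a = -8: -8+-3=-11, -8+-1=-9, -8+5=-3
a = -3: -3+-3=-6, -3+-1=-4, -3+5=2
a = -1: -1+-3=-4, -1+-1=-2, -1+5=4
a = 4: 4+-3=1, 4+-1=3, 4+5=9
a = 10: 10+-3=7, 10+-1=9, 10+5=15
Collecting distinct sums: A + B = {-11, -9, -6, -4, -3, -2, 1, 2, 3, 4, 7, 9, 15}
|A + B| = 13

A + B = {-11, -9, -6, -4, -3, -2, 1, 2, 3, 4, 7, 9, 15}


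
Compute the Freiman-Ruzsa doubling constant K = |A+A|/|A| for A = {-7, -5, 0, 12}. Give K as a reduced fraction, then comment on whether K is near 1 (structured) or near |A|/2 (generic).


|A| = 4.
Compute A + A by enumerating all 16 pairs.
A + A = {-14, -12, -10, -7, -5, 0, 5, 7, 12, 24}, so |A + A| = 10.
K = |A + A| / |A| = 10/4 = 5/2 ≈ 2.5000.
Reference: AP of size 4 gives K = 7/4 ≈ 1.7500; a fully generic set of size 4 gives K ≈ 2.5000.

|A| = 4, |A + A| = 10, K = 10/4 = 5/2.


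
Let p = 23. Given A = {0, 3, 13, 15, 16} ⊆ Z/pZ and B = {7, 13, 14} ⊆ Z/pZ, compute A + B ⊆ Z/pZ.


Work in Z/23Z: reduce every sum a + b modulo 23.
Enumerate all 15 pairs:
a = 0: 0+7=7, 0+13=13, 0+14=14
a = 3: 3+7=10, 3+13=16, 3+14=17
a = 13: 13+7=20, 13+13=3, 13+14=4
a = 15: 15+7=22, 15+13=5, 15+14=6
a = 16: 16+7=0, 16+13=6, 16+14=7
Distinct residues collected: {0, 3, 4, 5, 6, 7, 10, 13, 14, 16, 17, 20, 22}
|A + B| = 13 (out of 23 total residues).

A + B = {0, 3, 4, 5, 6, 7, 10, 13, 14, 16, 17, 20, 22}


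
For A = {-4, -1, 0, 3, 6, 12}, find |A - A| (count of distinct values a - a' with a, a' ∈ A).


A - A = {a - a' : a, a' ∈ A}; |A| = 6.
Bounds: 2|A|-1 ≤ |A - A| ≤ |A|² - |A| + 1, i.e. 11 ≤ |A - A| ≤ 31.
Note: 0 ∈ A - A always (from a - a). The set is symmetric: if d ∈ A - A then -d ∈ A - A.
Enumerate nonzero differences d = a - a' with a > a' (then include -d):
Positive differences: {1, 3, 4, 6, 7, 9, 10, 12, 13, 16}
Full difference set: {0} ∪ (positive diffs) ∪ (negative diffs).
|A - A| = 1 + 2·10 = 21 (matches direct enumeration: 21).

|A - A| = 21


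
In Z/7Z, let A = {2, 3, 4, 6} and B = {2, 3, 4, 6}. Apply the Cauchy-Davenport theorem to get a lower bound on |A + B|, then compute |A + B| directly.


Cauchy-Davenport: |A + B| ≥ min(p, |A| + |B| - 1) for A, B nonempty in Z/pZ.
|A| = 4, |B| = 4, p = 7.
CD lower bound = min(7, 4 + 4 - 1) = min(7, 7) = 7.
Compute A + B mod 7 directly:
a = 2: 2+2=4, 2+3=5, 2+4=6, 2+6=1
a = 3: 3+2=5, 3+3=6, 3+4=0, 3+6=2
a = 4: 4+2=6, 4+3=0, 4+4=1, 4+6=3
a = 6: 6+2=1, 6+3=2, 6+4=3, 6+6=5
A + B = {0, 1, 2, 3, 4, 5, 6}, so |A + B| = 7.
Verify: 7 ≥ 7? Yes ✓.

CD lower bound = 7, actual |A + B| = 7.


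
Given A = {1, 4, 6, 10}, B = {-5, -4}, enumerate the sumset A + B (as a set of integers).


A + B = {a + b : a ∈ A, b ∈ B}.
Enumerate all |A|·|B| = 4·2 = 8 pairs (a, b) and collect distinct sums.
a = 1: 1+-5=-4, 1+-4=-3
a = 4: 4+-5=-1, 4+-4=0
a = 6: 6+-5=1, 6+-4=2
a = 10: 10+-5=5, 10+-4=6
Collecting distinct sums: A + B = {-4, -3, -1, 0, 1, 2, 5, 6}
|A + B| = 8

A + B = {-4, -3, -1, 0, 1, 2, 5, 6}


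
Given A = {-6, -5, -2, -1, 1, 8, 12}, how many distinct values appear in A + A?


A + A = {a + a' : a, a' ∈ A}; |A| = 7.
General bounds: 2|A| - 1 ≤ |A + A| ≤ |A|(|A|+1)/2, i.e. 13 ≤ |A + A| ≤ 28.
Lower bound 2|A|-1 is attained iff A is an arithmetic progression.
Enumerate sums a + a' for a ≤ a' (symmetric, so this suffices):
a = -6: -6+-6=-12, -6+-5=-11, -6+-2=-8, -6+-1=-7, -6+1=-5, -6+8=2, -6+12=6
a = -5: -5+-5=-10, -5+-2=-7, -5+-1=-6, -5+1=-4, -5+8=3, -5+12=7
a = -2: -2+-2=-4, -2+-1=-3, -2+1=-1, -2+8=6, -2+12=10
a = -1: -1+-1=-2, -1+1=0, -1+8=7, -1+12=11
a = 1: 1+1=2, 1+8=9, 1+12=13
a = 8: 8+8=16, 8+12=20
a = 12: 12+12=24
Distinct sums: {-12, -11, -10, -8, -7, -6, -5, -4, -3, -2, -1, 0, 2, 3, 6, 7, 9, 10, 11, 13, 16, 20, 24}
|A + A| = 23

|A + A| = 23


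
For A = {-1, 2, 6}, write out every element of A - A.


A - A = {a - a' : a, a' ∈ A}.
Compute a - a' for each ordered pair (a, a'):
a = -1: -1--1=0, -1-2=-3, -1-6=-7
a = 2: 2--1=3, 2-2=0, 2-6=-4
a = 6: 6--1=7, 6-2=4, 6-6=0
Collecting distinct values (and noting 0 appears from a-a):
A - A = {-7, -4, -3, 0, 3, 4, 7}
|A - A| = 7

A - A = {-7, -4, -3, 0, 3, 4, 7}


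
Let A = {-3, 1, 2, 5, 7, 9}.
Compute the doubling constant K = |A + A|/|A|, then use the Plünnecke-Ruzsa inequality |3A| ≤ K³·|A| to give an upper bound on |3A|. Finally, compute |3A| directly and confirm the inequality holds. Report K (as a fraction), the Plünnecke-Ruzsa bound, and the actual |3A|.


|A| = 6.
Step 1: Compute A + A by enumerating all 36 pairs.
A + A = {-6, -2, -1, 2, 3, 4, 6, 7, 8, 9, 10, 11, 12, 14, 16, 18}, so |A + A| = 16.
Step 2: Doubling constant K = |A + A|/|A| = 16/6 = 16/6 ≈ 2.6667.
Step 3: Plünnecke-Ruzsa gives |3A| ≤ K³·|A| = (2.6667)³ · 6 ≈ 113.7778.
Step 4: Compute 3A = A + A + A directly by enumerating all triples (a,b,c) ∈ A³; |3A| = 28.
Step 5: Check 28 ≤ 113.7778? Yes ✓.

K = 16/6, Plünnecke-Ruzsa bound K³|A| ≈ 113.7778, |3A| = 28, inequality holds.


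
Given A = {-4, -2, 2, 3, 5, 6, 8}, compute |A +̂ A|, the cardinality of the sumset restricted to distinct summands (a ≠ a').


Restricted sumset: A +̂ A = {a + a' : a ∈ A, a' ∈ A, a ≠ a'}.
Equivalently, take A + A and drop any sum 2a that is achievable ONLY as a + a for a ∈ A (i.e. sums representable only with equal summands).
Enumerate pairs (a, a') with a < a' (symmetric, so each unordered pair gives one sum; this covers all a ≠ a'):
  -4 + -2 = -6
  -4 + 2 = -2
  -4 + 3 = -1
  -4 + 5 = 1
  -4 + 6 = 2
  -4 + 8 = 4
  -2 + 2 = 0
  -2 + 3 = 1
  -2 + 5 = 3
  -2 + 6 = 4
  -2 + 8 = 6
  2 + 3 = 5
  2 + 5 = 7
  2 + 6 = 8
  2 + 8 = 10
  3 + 5 = 8
  3 + 6 = 9
  3 + 8 = 11
  5 + 6 = 11
  5 + 8 = 13
  6 + 8 = 14
Collected distinct sums: {-6, -2, -1, 0, 1, 2, 3, 4, 5, 6, 7, 8, 9, 10, 11, 13, 14}
|A +̂ A| = 17
(Reference bound: |A +̂ A| ≥ 2|A| - 3 for |A| ≥ 2, with |A| = 7 giving ≥ 11.)

|A +̂ A| = 17


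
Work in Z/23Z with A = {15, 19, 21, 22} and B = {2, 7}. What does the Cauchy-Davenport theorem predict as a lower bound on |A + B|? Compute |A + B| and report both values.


Cauchy-Davenport: |A + B| ≥ min(p, |A| + |B| - 1) for A, B nonempty in Z/pZ.
|A| = 4, |B| = 2, p = 23.
CD lower bound = min(23, 4 + 2 - 1) = min(23, 5) = 5.
Compute A + B mod 23 directly:
a = 15: 15+2=17, 15+7=22
a = 19: 19+2=21, 19+7=3
a = 21: 21+2=0, 21+7=5
a = 22: 22+2=1, 22+7=6
A + B = {0, 1, 3, 5, 6, 17, 21, 22}, so |A + B| = 8.
Verify: 8 ≥ 5? Yes ✓.

CD lower bound = 5, actual |A + B| = 8.


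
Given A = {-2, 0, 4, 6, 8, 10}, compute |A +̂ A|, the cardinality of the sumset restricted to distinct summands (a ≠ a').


Restricted sumset: A +̂ A = {a + a' : a ∈ A, a' ∈ A, a ≠ a'}.
Equivalently, take A + A and drop any sum 2a that is achievable ONLY as a + a for a ∈ A (i.e. sums representable only with equal summands).
Enumerate pairs (a, a') with a < a' (symmetric, so each unordered pair gives one sum; this covers all a ≠ a'):
  -2 + 0 = -2
  -2 + 4 = 2
  -2 + 6 = 4
  -2 + 8 = 6
  -2 + 10 = 8
  0 + 4 = 4
  0 + 6 = 6
  0 + 8 = 8
  0 + 10 = 10
  4 + 6 = 10
  4 + 8 = 12
  4 + 10 = 14
  6 + 8 = 14
  6 + 10 = 16
  8 + 10 = 18
Collected distinct sums: {-2, 2, 4, 6, 8, 10, 12, 14, 16, 18}
|A +̂ A| = 10
(Reference bound: |A +̂ A| ≥ 2|A| - 3 for |A| ≥ 2, with |A| = 6 giving ≥ 9.)

|A +̂ A| = 10


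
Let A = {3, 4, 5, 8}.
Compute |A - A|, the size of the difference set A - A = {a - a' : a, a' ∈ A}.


A - A = {a - a' : a, a' ∈ A}; |A| = 4.
Bounds: 2|A|-1 ≤ |A - A| ≤ |A|² - |A| + 1, i.e. 7 ≤ |A - A| ≤ 13.
Note: 0 ∈ A - A always (from a - a). The set is symmetric: if d ∈ A - A then -d ∈ A - A.
Enumerate nonzero differences d = a - a' with a > a' (then include -d):
Positive differences: {1, 2, 3, 4, 5}
Full difference set: {0} ∪ (positive diffs) ∪ (negative diffs).
|A - A| = 1 + 2·5 = 11 (matches direct enumeration: 11).

|A - A| = 11


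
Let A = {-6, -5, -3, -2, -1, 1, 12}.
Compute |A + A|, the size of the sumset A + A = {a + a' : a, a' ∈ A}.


A + A = {a + a' : a, a' ∈ A}; |A| = 7.
General bounds: 2|A| - 1 ≤ |A + A| ≤ |A|(|A|+1)/2, i.e. 13 ≤ |A + A| ≤ 28.
Lower bound 2|A|-1 is attained iff A is an arithmetic progression.
Enumerate sums a + a' for a ≤ a' (symmetric, so this suffices):
a = -6: -6+-6=-12, -6+-5=-11, -6+-3=-9, -6+-2=-8, -6+-1=-7, -6+1=-5, -6+12=6
a = -5: -5+-5=-10, -5+-3=-8, -5+-2=-7, -5+-1=-6, -5+1=-4, -5+12=7
a = -3: -3+-3=-6, -3+-2=-5, -3+-1=-4, -3+1=-2, -3+12=9
a = -2: -2+-2=-4, -2+-1=-3, -2+1=-1, -2+12=10
a = -1: -1+-1=-2, -1+1=0, -1+12=11
a = 1: 1+1=2, 1+12=13
a = 12: 12+12=24
Distinct sums: {-12, -11, -10, -9, -8, -7, -6, -5, -4, -3, -2, -1, 0, 2, 6, 7, 9, 10, 11, 13, 24}
|A + A| = 21

|A + A| = 21


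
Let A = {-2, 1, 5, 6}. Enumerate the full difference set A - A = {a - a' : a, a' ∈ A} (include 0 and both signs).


A - A = {a - a' : a, a' ∈ A}.
Compute a - a' for each ordered pair (a, a'):
a = -2: -2--2=0, -2-1=-3, -2-5=-7, -2-6=-8
a = 1: 1--2=3, 1-1=0, 1-5=-4, 1-6=-5
a = 5: 5--2=7, 5-1=4, 5-5=0, 5-6=-1
a = 6: 6--2=8, 6-1=5, 6-5=1, 6-6=0
Collecting distinct values (and noting 0 appears from a-a):
A - A = {-8, -7, -5, -4, -3, -1, 0, 1, 3, 4, 5, 7, 8}
|A - A| = 13

A - A = {-8, -7, -5, -4, -3, -1, 0, 1, 3, 4, 5, 7, 8}


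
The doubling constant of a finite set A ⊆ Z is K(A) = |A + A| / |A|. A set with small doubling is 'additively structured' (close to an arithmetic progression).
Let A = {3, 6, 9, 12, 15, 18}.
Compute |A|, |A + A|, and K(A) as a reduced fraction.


|A| = 6.
Compute A + A by enumerating all 36 pairs.
A + A = {6, 9, 12, 15, 18, 21, 24, 27, 30, 33, 36}, so |A + A| = 11.
K = |A + A| / |A| = 11/6 (already in lowest terms) ≈ 1.8333.
Reference: AP of size 6 gives K = 11/6 ≈ 1.8333; a fully generic set of size 6 gives K ≈ 3.5000.

|A| = 6, |A + A| = 11, K = 11/6.


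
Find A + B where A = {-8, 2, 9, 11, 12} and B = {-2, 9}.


A + B = {a + b : a ∈ A, b ∈ B}.
Enumerate all |A|·|B| = 5·2 = 10 pairs (a, b) and collect distinct sums.
a = -8: -8+-2=-10, -8+9=1
a = 2: 2+-2=0, 2+9=11
a = 9: 9+-2=7, 9+9=18
a = 11: 11+-2=9, 11+9=20
a = 12: 12+-2=10, 12+9=21
Collecting distinct sums: A + B = {-10, 0, 1, 7, 9, 10, 11, 18, 20, 21}
|A + B| = 10

A + B = {-10, 0, 1, 7, 9, 10, 11, 18, 20, 21}


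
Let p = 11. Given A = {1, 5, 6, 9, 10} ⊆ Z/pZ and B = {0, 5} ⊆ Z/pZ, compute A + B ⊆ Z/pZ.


Work in Z/11Z: reduce every sum a + b modulo 11.
Enumerate all 10 pairs:
a = 1: 1+0=1, 1+5=6
a = 5: 5+0=5, 5+5=10
a = 6: 6+0=6, 6+5=0
a = 9: 9+0=9, 9+5=3
a = 10: 10+0=10, 10+5=4
Distinct residues collected: {0, 1, 3, 4, 5, 6, 9, 10}
|A + B| = 8 (out of 11 total residues).

A + B = {0, 1, 3, 4, 5, 6, 9, 10}


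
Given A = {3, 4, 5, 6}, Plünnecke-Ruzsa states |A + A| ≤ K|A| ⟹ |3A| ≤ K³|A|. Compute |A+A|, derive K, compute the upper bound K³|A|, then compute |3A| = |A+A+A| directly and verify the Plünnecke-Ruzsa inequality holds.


|A| = 4.
Step 1: Compute A + A by enumerating all 16 pairs.
A + A = {6, 7, 8, 9, 10, 11, 12}, so |A + A| = 7.
Step 2: Doubling constant K = |A + A|/|A| = 7/4 = 7/4 ≈ 1.7500.
Step 3: Plünnecke-Ruzsa gives |3A| ≤ K³·|A| = (1.7500)³ · 4 ≈ 21.4375.
Step 4: Compute 3A = A + A + A directly by enumerating all triples (a,b,c) ∈ A³; |3A| = 10.
Step 5: Check 10 ≤ 21.4375? Yes ✓.

K = 7/4, Plünnecke-Ruzsa bound K³|A| ≈ 21.4375, |3A| = 10, inequality holds.


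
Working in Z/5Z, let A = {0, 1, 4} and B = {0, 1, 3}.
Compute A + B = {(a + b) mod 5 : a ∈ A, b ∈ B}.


Work in Z/5Z: reduce every sum a + b modulo 5.
Enumerate all 9 pairs:
a = 0: 0+0=0, 0+1=1, 0+3=3
a = 1: 1+0=1, 1+1=2, 1+3=4
a = 4: 4+0=4, 4+1=0, 4+3=2
Distinct residues collected: {0, 1, 2, 3, 4}
|A + B| = 5 (out of 5 total residues).

A + B = {0, 1, 2, 3, 4}


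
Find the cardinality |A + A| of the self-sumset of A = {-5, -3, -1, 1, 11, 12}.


A + A = {a + a' : a, a' ∈ A}; |A| = 6.
General bounds: 2|A| - 1 ≤ |A + A| ≤ |A|(|A|+1)/2, i.e. 11 ≤ |A + A| ≤ 21.
Lower bound 2|A|-1 is attained iff A is an arithmetic progression.
Enumerate sums a + a' for a ≤ a' (symmetric, so this suffices):
a = -5: -5+-5=-10, -5+-3=-8, -5+-1=-6, -5+1=-4, -5+11=6, -5+12=7
a = -3: -3+-3=-6, -3+-1=-4, -3+1=-2, -3+11=8, -3+12=9
a = -1: -1+-1=-2, -1+1=0, -1+11=10, -1+12=11
a = 1: 1+1=2, 1+11=12, 1+12=13
a = 11: 11+11=22, 11+12=23
a = 12: 12+12=24
Distinct sums: {-10, -8, -6, -4, -2, 0, 2, 6, 7, 8, 9, 10, 11, 12, 13, 22, 23, 24}
|A + A| = 18

|A + A| = 18


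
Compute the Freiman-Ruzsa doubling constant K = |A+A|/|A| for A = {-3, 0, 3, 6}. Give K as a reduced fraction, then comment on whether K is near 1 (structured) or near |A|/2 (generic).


|A| = 4.
Compute A + A by enumerating all 16 pairs.
A + A = {-6, -3, 0, 3, 6, 9, 12}, so |A + A| = 7.
K = |A + A| / |A| = 7/4 (already in lowest terms) ≈ 1.7500.
Reference: AP of size 4 gives K = 7/4 ≈ 1.7500; a fully generic set of size 4 gives K ≈ 2.5000.

|A| = 4, |A + A| = 7, K = 7/4.


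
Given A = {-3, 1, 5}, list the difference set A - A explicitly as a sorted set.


A - A = {a - a' : a, a' ∈ A}.
Compute a - a' for each ordered pair (a, a'):
a = -3: -3--3=0, -3-1=-4, -3-5=-8
a = 1: 1--3=4, 1-1=0, 1-5=-4
a = 5: 5--3=8, 5-1=4, 5-5=0
Collecting distinct values (and noting 0 appears from a-a):
A - A = {-8, -4, 0, 4, 8}
|A - A| = 5

A - A = {-8, -4, 0, 4, 8}


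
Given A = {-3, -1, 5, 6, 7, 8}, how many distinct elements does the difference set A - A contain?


A - A = {a - a' : a, a' ∈ A}; |A| = 6.
Bounds: 2|A|-1 ≤ |A - A| ≤ |A|² - |A| + 1, i.e. 11 ≤ |A - A| ≤ 31.
Note: 0 ∈ A - A always (from a - a). The set is symmetric: if d ∈ A - A then -d ∈ A - A.
Enumerate nonzero differences d = a - a' with a > a' (then include -d):
Positive differences: {1, 2, 3, 6, 7, 8, 9, 10, 11}
Full difference set: {0} ∪ (positive diffs) ∪ (negative diffs).
|A - A| = 1 + 2·9 = 19 (matches direct enumeration: 19).

|A - A| = 19


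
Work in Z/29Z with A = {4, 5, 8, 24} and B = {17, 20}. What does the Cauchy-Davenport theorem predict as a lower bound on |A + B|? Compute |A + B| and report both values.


Cauchy-Davenport: |A + B| ≥ min(p, |A| + |B| - 1) for A, B nonempty in Z/pZ.
|A| = 4, |B| = 2, p = 29.
CD lower bound = min(29, 4 + 2 - 1) = min(29, 5) = 5.
Compute A + B mod 29 directly:
a = 4: 4+17=21, 4+20=24
a = 5: 5+17=22, 5+20=25
a = 8: 8+17=25, 8+20=28
a = 24: 24+17=12, 24+20=15
A + B = {12, 15, 21, 22, 24, 25, 28}, so |A + B| = 7.
Verify: 7 ≥ 5? Yes ✓.

CD lower bound = 5, actual |A + B| = 7.


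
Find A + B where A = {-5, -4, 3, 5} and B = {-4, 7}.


A + B = {a + b : a ∈ A, b ∈ B}.
Enumerate all |A|·|B| = 4·2 = 8 pairs (a, b) and collect distinct sums.
a = -5: -5+-4=-9, -5+7=2
a = -4: -4+-4=-8, -4+7=3
a = 3: 3+-4=-1, 3+7=10
a = 5: 5+-4=1, 5+7=12
Collecting distinct sums: A + B = {-9, -8, -1, 1, 2, 3, 10, 12}
|A + B| = 8

A + B = {-9, -8, -1, 1, 2, 3, 10, 12}


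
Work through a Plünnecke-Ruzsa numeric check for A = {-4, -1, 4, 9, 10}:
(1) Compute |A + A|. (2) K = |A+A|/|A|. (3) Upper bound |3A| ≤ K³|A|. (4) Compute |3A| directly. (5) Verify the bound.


|A| = 5.
Step 1: Compute A + A by enumerating all 25 pairs.
A + A = {-8, -5, -2, 0, 3, 5, 6, 8, 9, 13, 14, 18, 19, 20}, so |A + A| = 14.
Step 2: Doubling constant K = |A + A|/|A| = 14/5 = 14/5 ≈ 2.8000.
Step 3: Plünnecke-Ruzsa gives |3A| ≤ K³·|A| = (2.8000)³ · 5 ≈ 109.7600.
Step 4: Compute 3A = A + A + A directly by enumerating all triples (a,b,c) ∈ A³; |3A| = 29.
Step 5: Check 29 ≤ 109.7600? Yes ✓.

K = 14/5, Plünnecke-Ruzsa bound K³|A| ≈ 109.7600, |3A| = 29, inequality holds.


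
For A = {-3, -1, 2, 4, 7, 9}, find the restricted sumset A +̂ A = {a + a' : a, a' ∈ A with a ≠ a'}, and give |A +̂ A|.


Restricted sumset: A +̂ A = {a + a' : a ∈ A, a' ∈ A, a ≠ a'}.
Equivalently, take A + A and drop any sum 2a that is achievable ONLY as a + a for a ∈ A (i.e. sums representable only with equal summands).
Enumerate pairs (a, a') with a < a' (symmetric, so each unordered pair gives one sum; this covers all a ≠ a'):
  -3 + -1 = -4
  -3 + 2 = -1
  -3 + 4 = 1
  -3 + 7 = 4
  -3 + 9 = 6
  -1 + 2 = 1
  -1 + 4 = 3
  -1 + 7 = 6
  -1 + 9 = 8
  2 + 4 = 6
  2 + 7 = 9
  2 + 9 = 11
  4 + 7 = 11
  4 + 9 = 13
  7 + 9 = 16
Collected distinct sums: {-4, -1, 1, 3, 4, 6, 8, 9, 11, 13, 16}
|A +̂ A| = 11
(Reference bound: |A +̂ A| ≥ 2|A| - 3 for |A| ≥ 2, with |A| = 6 giving ≥ 9.)

|A +̂ A| = 11
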